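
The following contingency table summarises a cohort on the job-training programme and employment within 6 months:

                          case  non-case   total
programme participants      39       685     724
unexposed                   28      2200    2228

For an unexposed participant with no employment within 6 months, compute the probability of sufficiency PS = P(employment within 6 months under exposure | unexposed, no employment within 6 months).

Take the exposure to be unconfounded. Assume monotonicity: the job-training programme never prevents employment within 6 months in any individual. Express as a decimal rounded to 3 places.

PS ≈ 0.042

p₁ = P(outcome | exposed) = 39/724 = 0.053867
p₀ = P(outcome | unexposed) = 28/2228 = 0.012567
Under exogeneity and monotonicity, PS = (p₁ − p₀) / (1 − p₀).
PS = (0.053867 − 0.012567) / (1 − 0.012567) = 0.0413 / 0.98743 ≈ 0.0418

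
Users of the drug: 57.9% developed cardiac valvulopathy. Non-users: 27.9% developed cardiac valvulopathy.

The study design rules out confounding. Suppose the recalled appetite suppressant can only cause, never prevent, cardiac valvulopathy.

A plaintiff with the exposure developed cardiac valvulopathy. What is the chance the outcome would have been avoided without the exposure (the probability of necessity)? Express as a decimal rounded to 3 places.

PN ≈ 0.518

p₁ = 0.579, p₀ = 0.279.
Under exogeneity and monotonicity, PN = (p₁ − p₀) / p₁.
PN = (0.579 − 0.279) / 0.579 = 0.3 / 0.579 ≈ 0.5181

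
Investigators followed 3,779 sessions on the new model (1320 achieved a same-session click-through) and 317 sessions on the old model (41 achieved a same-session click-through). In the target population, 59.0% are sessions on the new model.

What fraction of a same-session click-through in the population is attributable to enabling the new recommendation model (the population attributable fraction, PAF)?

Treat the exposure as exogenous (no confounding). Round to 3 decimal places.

PAF ≈ 0.501

p₁ = P(outcome | exposed) = 1320/3779 = 0.3493
p₀ = P(outcome | unexposed) = 41/317 = 0.12934
Overall risk P(Y=1) = π·p₁ + (1−π)·p₀ = 0.59×0.3493 + 0.41×0.12934 = 0.25911.
Under exogeneity, PAF = [P(Y=1) − p₀] / P(Y=1).
PAF = (0.25911 − 0.12934) / 0.25911 ≈ 0.5008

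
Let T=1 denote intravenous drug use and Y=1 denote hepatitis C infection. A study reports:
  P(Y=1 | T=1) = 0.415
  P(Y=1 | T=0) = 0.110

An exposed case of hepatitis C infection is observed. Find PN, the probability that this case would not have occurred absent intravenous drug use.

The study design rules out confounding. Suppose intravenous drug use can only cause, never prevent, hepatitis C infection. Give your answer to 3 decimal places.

PN ≈ 0.735

Let p₁ = 0.415, p₀ = 0.11.
Under exogeneity and monotonicity, PN = (p₁ − p₀) / p₁.
PN = (0.415 − 0.11) / 0.415 = 0.305 / 0.415 ≈ 0.7349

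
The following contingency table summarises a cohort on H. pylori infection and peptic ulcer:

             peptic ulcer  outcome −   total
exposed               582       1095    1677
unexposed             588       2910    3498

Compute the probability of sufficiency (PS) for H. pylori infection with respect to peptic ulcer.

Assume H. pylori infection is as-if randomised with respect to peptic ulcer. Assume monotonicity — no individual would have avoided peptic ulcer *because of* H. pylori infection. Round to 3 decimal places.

PS ≈ 0.215

p₁ = P(outcome | exposed) = 582/1677 = 0.34705
p₀ = P(outcome | unexposed) = 588/3498 = 0.1681
Under exogeneity and monotonicity, PS = (p₁ − p₀) / (1 − p₀).
PS = (0.34705 − 0.1681) / (1 − 0.1681) = 0.17895 / 0.8319 ≈ 0.2151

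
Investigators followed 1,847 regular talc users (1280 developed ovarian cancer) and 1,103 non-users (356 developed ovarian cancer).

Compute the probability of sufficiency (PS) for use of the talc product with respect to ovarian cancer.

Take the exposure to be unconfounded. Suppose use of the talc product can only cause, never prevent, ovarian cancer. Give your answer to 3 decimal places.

p₁ = P(outcome | exposed) = 1280/1847 = 0.69302
p₀ = P(outcome | unexposed) = 356/1103 = 0.32276
Under exogeneity and monotonicity, PS = (p₁ − p₀) / (1 − p₀).
PS = (0.69302 − 0.32276) / (1 − 0.32276) = 0.37026 / 0.67724 ≈ 0.5467

PS ≈ 0.547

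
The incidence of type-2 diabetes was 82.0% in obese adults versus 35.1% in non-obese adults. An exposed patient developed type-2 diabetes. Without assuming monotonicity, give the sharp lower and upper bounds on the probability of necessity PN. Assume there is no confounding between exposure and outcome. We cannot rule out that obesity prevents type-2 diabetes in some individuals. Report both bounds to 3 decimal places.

p₁ = 0.82, p₀ = 0.351.
Under exogeneity alone the bounds on PN are max{0,(p₁−p₀)/p₁} ≤ PN ≤ min{1,(1−p₀)/p₁}.
  lower = (p₁ − p₀)/p₁ = 0.469 / 0.82 ≈ 0.5720
  upper = min{1, (1 − p₀)/p₁} = 0.649 / 0.82 ≈ 0.7915

0.572 ≤ PN ≤ 0.791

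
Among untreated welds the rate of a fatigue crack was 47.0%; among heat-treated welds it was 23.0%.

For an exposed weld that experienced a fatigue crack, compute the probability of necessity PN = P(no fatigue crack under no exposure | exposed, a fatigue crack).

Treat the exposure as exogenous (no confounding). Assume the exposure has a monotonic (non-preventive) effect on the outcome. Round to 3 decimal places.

p₁ = 0.47, p₀ = 0.23.
Under exogeneity and monotonicity, PN = (p₁ − p₀) / p₁.
PN = (0.47 − 0.23) / 0.47 = 0.24 / 0.47 ≈ 0.5106

PN ≈ 0.511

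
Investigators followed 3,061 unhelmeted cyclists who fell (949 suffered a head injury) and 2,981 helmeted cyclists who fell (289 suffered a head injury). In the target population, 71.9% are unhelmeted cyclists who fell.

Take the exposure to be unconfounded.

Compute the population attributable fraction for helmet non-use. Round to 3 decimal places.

PAF ≈ 0.612

p₁ = P(outcome | exposed) = 949/3061 = 0.31003
p₀ = P(outcome | unexposed) = 289/2981 = 0.096947
Overall risk P(Y=1) = π·p₁ + (1−π)·p₀ = 0.719×0.31003 + 0.281×0.096947 = 0.25015.
Under exogeneity, PAF = [P(Y=1) − p₀] / P(Y=1).
PAF = (0.25015 − 0.096947) / 0.25015 ≈ 0.6124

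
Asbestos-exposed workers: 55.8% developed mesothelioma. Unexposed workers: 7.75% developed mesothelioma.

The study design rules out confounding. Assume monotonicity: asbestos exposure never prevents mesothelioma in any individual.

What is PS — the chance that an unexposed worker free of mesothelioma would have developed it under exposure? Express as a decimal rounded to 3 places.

PS ≈ 0.521

p₁ = 0.558, p₀ = 0.0775.
Under exogeneity and monotonicity, PS = (p₁ − p₀) / (1 − p₀).
PS = (0.558 − 0.0775) / (1 − 0.0775) = 0.4805 / 0.9225 ≈ 0.5209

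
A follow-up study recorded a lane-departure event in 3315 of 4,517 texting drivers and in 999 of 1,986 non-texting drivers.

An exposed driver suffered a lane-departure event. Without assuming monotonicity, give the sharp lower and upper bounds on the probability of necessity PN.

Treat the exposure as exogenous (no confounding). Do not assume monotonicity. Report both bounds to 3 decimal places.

p₁ = P(outcome | exposed) = 3315/4517 = 0.73389
p₀ = P(outcome | unexposed) = 999/1986 = 0.50302
Under exogeneity alone the bounds on PN are max{0,(p₁−p₀)/p₁} ≤ PN ≤ min{1,(1−p₀)/p₁}.
  lower = (p₁ − p₀)/p₁ = 0.23087 / 0.73389 ≈ 0.3146
  upper = min{1, (1 − p₀)/p₁} = 0.49698 / 0.73389 ≈ 0.6772

0.315 ≤ PN ≤ 0.677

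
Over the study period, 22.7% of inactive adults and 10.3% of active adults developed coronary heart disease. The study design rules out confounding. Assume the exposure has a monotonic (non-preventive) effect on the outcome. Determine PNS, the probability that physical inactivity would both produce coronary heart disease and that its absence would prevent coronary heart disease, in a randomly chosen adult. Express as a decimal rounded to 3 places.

p₁ = 0.227, p₀ = 0.103.
Under exogeneity and monotonicity, PNS = p₁ − p₀.
PNS = 0.227 − 0.103 = 0.124

PNS ≈ 0.124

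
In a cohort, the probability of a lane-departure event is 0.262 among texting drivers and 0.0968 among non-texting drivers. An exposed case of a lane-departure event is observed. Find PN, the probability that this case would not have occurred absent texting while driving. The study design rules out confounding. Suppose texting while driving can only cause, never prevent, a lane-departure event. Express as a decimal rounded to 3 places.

Let p₁ = 0.262, p₀ = 0.0968.
Under exogeneity and monotonicity, PN = (p₁ − p₀) / p₁.
PN = (0.262 − 0.0968) / 0.262 = 0.1652 / 0.262 ≈ 0.6305

PN ≈ 0.631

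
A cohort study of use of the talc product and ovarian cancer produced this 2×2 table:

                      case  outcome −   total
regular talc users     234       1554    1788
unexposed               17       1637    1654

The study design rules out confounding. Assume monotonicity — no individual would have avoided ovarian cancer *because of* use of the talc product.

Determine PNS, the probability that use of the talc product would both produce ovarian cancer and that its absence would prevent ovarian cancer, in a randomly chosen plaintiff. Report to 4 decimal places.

PNS ≈ 0.1206

p₁ = P(outcome | exposed) = 234/1788 = 0.13087
p₀ = P(outcome | unexposed) = 17/1654 = 0.010278
Under exogeneity and monotonicity, PNS = p₁ − p₀.
PNS = 0.13087 − 0.010278 = 0.12059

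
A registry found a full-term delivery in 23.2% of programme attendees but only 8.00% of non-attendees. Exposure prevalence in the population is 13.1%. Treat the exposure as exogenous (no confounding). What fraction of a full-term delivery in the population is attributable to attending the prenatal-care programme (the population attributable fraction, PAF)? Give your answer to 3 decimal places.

PAF ≈ 0.199

p₁ = 0.232, p₀ = 0.08.
Overall risk P(Y=1) = π·p₁ + (1−π)·p₀ = 0.131×0.232 + 0.869×0.08 = 0.099912.
Under exogeneity, PAF = [P(Y=1) − p₀] / P(Y=1).
PAF = (0.099912 − 0.08) / 0.099912 ≈ 0.1993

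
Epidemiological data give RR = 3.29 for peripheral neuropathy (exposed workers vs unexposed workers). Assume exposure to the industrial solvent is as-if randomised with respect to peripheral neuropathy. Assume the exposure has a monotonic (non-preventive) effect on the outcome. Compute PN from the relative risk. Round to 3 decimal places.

PN ≈ 0.696

Under exogeneity and monotonicity, PN = (RR − 1) / RR = 1 − 1/RR.
PN = (3.29 − 1) / 3.29 = 2.29 / 3.29 ≈ 0.6960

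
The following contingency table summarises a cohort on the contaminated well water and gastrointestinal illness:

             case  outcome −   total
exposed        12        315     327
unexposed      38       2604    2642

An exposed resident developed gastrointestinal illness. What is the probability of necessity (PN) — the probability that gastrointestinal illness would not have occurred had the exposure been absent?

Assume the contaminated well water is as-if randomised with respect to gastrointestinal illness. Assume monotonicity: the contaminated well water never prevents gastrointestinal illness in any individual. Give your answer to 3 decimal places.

p₁ = P(outcome | exposed) = 12/327 = 0.036697
p₀ = P(outcome | unexposed) = 38/2642 = 0.014383
Under exogeneity and monotonicity, PN = (p₁ − p₀)/p₁.
PN = (0.036697 − 0.014383) / 0.036697 ≈ 0.6081

PN ≈ 0.608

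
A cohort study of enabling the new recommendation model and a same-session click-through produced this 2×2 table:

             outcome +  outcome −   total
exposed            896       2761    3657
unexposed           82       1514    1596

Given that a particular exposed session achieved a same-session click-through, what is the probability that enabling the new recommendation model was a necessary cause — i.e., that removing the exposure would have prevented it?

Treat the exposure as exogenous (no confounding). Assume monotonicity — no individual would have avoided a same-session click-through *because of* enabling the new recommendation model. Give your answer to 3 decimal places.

PN ≈ 0.790

p₁ = P(outcome | exposed) = 896/3657 = 0.24501
p₀ = P(outcome | unexposed) = 82/1596 = 0.051378
Under exogeneity and monotonicity, PN = (p₁ − p₀)/p₁.
PN = (0.24501 − 0.051378) / 0.24501 ≈ 0.7903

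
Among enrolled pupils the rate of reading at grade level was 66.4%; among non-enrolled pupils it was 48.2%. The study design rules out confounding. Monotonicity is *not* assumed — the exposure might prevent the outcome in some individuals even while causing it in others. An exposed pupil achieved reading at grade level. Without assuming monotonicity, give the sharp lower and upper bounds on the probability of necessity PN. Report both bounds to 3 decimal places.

p₁ = 0.664, p₀ = 0.482.
Under exogeneity alone the bounds on PN are max{0,(p₁−p₀)/p₁} ≤ PN ≤ min{1,(1−p₀)/p₁}.
  lower = (p₁ − p₀)/p₁ = 0.182 / 0.664 ≈ 0.2741
  upper = min{1, (1 − p₀)/p₁} = 0.518 / 0.664 ≈ 0.7801

0.274 ≤ PN ≤ 0.780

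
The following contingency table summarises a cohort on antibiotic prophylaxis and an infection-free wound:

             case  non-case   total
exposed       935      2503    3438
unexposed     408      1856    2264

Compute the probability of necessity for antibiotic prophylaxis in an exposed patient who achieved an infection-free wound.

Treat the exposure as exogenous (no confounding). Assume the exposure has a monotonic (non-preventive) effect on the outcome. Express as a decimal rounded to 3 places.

p₁ = P(outcome | exposed) = 935/3438 = 0.27196
p₀ = P(outcome | unexposed) = 408/2264 = 0.18021
Under exogeneity and monotonicity, PN = (p₁ − p₀)/p₁.
PN = (0.27196 − 0.18021) / 0.27196 ≈ 0.3374

PN ≈ 0.337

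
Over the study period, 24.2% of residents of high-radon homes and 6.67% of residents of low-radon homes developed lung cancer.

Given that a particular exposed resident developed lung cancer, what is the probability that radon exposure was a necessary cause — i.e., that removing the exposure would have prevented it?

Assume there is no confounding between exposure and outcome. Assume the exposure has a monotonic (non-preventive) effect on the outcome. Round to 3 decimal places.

PN ≈ 0.724

p₁ = 0.242, p₀ = 0.0667.
Under exogeneity and monotonicity, PN = (p₁ − p₀) / p₁.
PN = (0.242 − 0.0667) / 0.242 = 0.1753 / 0.242 ≈ 0.7244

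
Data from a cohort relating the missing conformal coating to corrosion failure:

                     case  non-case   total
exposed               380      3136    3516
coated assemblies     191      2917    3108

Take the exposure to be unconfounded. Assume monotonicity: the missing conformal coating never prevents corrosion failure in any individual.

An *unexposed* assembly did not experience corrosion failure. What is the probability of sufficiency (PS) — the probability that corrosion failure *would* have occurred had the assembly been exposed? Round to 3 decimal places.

p₁ = P(outcome | exposed) = 380/3516 = 0.10808
p₀ = P(outcome | unexposed) = 191/3108 = 0.061454
Under exogeneity and monotonicity, PS = (p₁ − p₀)/(1 − p₀).
PS = (0.10808 − 0.061454) / 0.93855 ≈ 0.0497

PS ≈ 0.050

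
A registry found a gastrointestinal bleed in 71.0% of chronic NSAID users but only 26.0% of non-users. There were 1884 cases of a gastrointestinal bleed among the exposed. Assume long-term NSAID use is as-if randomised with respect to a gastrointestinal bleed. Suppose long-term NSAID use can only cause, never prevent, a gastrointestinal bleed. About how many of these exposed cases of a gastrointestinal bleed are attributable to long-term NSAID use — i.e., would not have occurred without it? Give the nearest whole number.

about 1194 cases

p₁ = 0.71, p₀ = 0.26.
PN = (p₁ − p₀)/p₁ = (0.71 − 0.26) / 0.71 ≈ 0.63380.
Attributable cases ≈ PN × (exposed cases) = 0.63380 × 1884 ≈ 1194.08.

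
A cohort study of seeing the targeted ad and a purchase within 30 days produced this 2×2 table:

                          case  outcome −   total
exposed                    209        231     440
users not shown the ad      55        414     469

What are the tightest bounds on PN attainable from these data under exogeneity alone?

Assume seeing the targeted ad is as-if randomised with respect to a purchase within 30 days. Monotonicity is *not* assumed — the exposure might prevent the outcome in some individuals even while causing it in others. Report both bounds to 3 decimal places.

0.753 ≤ PN ≤ 1.000

p₁ = P(outcome | exposed) = 209/440 = 0.475
p₀ = P(outcome | unexposed) = 55/469 = 0.11727
Under exogeneity alone the bounds on PN are max{0,(p₁−p₀)/p₁} ≤ PN ≤ min{1,(1−p₀)/p₁}.
  lower = (p₁ − p₀)/p₁ = 0.35773 / 0.475 ≈ 0.7531
  upper = min{1, (1 − p₀)/p₁} = 0.88273 / 0.475 ≈ 1.8584 → capped at 1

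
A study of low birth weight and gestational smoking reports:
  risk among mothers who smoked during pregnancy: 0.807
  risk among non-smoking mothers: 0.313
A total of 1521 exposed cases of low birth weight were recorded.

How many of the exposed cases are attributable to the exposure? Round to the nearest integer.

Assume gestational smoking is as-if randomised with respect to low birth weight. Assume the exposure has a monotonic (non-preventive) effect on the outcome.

about 931 cases

Let p₁ = 0.807, p₀ = 0.313.
PN = (p₁ − p₀)/p₁ = (0.807 − 0.313) / 0.807 ≈ 0.61214.
Attributable cases ≈ PN × (exposed cases) = 0.61214 × 1521 ≈ 931.07.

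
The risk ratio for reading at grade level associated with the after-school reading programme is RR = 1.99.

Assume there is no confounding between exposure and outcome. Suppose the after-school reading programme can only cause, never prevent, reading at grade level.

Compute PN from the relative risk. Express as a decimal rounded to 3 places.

PN ≈ 0.497

Under exogeneity and monotonicity, PN = (RR − 1) / RR = 1 − 1/RR.
PN = (1.99 − 1) / 1.99 = 0.99 / 1.99 ≈ 0.4975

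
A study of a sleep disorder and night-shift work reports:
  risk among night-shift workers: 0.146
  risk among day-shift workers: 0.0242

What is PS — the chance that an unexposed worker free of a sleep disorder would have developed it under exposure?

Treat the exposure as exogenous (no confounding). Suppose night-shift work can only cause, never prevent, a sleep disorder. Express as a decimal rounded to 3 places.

Let p₁ = 0.146, p₀ = 0.0242.
Under exogeneity and monotonicity, PS = (p₁ − p₀) / (1 − p₀).
PS = (0.146 − 0.0242) / (1 − 0.0242) = 0.1218 / 0.9758 ≈ 0.1248

PS ≈ 0.125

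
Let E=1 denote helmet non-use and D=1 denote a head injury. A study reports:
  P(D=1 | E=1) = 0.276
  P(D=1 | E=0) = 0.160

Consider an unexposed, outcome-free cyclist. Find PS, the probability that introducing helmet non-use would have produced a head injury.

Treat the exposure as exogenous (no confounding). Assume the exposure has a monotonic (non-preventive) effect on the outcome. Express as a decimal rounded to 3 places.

PS ≈ 0.138

Let p₁ = 0.276, p₀ = 0.16.
Under exogeneity and monotonicity, PS = (p₁ − p₀) / (1 − p₀).
PS = (0.276 − 0.16) / (1 − 0.16) = 0.116 / 0.84 ≈ 0.1381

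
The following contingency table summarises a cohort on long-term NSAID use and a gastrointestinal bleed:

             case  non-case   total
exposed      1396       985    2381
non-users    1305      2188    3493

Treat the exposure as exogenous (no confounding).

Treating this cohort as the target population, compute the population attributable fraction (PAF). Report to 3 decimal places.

PAF ≈ 0.188

p₁ = P(outcome | exposed) = 1396/2381 = 0.58631
p₀ = P(outcome | unexposed) = 1305/3493 = 0.3736
Exposure prevalence π = 2381/5874 = 0.40535; overall risk P(Y=1) = 0.45982.
Under exogeneity, PAF = [P(Y=1) − p₀]/P(Y=1).
PAF = (0.45982 − 0.3736) / 0.45982 ≈ 0.1875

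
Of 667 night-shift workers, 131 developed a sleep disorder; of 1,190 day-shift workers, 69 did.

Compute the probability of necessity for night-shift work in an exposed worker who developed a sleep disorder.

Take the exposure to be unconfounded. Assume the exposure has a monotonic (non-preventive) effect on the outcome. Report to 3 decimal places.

PN ≈ 0.705

p₁ = P(outcome | exposed) = 131/667 = 0.1964
p₀ = P(outcome | unexposed) = 69/1190 = 0.057983
Under exogeneity and monotonicity, PN = (p₁ − p₀) / p₁.
PN = (0.1964 − 0.057983) / 0.1964 = 0.13842 / 0.1964 ≈ 0.7048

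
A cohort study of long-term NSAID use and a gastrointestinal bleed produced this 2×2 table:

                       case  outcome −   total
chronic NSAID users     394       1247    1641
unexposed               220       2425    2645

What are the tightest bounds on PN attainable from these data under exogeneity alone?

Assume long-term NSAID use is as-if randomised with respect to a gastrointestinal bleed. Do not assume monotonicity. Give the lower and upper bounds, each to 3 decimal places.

0.654 ≤ PN ≤ 1.000

p₁ = P(outcome | exposed) = 394/1641 = 0.2401
p₀ = P(outcome | unexposed) = 220/2645 = 0.083176
Under exogeneity alone the bounds on PN are max{0,(p₁−p₀)/p₁} ≤ PN ≤ min{1,(1−p₀)/p₁}.
  lower = (p₁ − p₀)/p₁ = 0.15692 / 0.2401 ≈ 0.6536
  upper = min{1, (1 − p₀)/p₁} = 0.91682 / 0.2401 ≈ 3.8185 → capped at 1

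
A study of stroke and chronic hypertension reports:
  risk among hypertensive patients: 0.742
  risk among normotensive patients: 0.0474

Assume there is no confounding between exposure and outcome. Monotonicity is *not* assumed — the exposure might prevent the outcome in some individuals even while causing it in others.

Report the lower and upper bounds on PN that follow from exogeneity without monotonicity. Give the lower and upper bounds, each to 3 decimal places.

Let p₁ = 0.742, p₀ = 0.0474.
Under exogeneity alone the bounds on PN are max{0,(p₁−p₀)/p₁} ≤ PN ≤ min{1,(1−p₀)/p₁}.
  lower = (p₁ − p₀)/p₁ = 0.6946 / 0.742 ≈ 0.9361
  upper = min{1, (1 − p₀)/p₁} = 0.9526 / 0.742 ≈ 1.2838 → capped at 1

0.936 ≤ PN ≤ 1.000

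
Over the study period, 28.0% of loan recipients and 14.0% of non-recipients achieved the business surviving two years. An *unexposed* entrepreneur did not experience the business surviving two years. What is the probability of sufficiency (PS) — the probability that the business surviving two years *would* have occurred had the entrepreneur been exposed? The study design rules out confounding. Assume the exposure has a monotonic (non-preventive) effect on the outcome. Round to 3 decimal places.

PS ≈ 0.163

p₁ = 0.28, p₀ = 0.14.
Under exogeneity and monotonicity, PS = (p₁ − p₀) / (1 − p₀).
PS = (0.28 − 0.14) / (1 − 0.14) = 0.14 / 0.86 ≈ 0.1628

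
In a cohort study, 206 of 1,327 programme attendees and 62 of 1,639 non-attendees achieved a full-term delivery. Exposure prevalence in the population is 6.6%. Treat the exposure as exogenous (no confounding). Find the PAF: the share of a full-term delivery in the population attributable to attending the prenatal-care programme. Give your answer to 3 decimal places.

PAF ≈ 0.170

p₁ = P(outcome | exposed) = 206/1327 = 0.15524
p₀ = P(outcome | unexposed) = 62/1639 = 0.037828
Overall risk P(Y=1) = π·p₁ + (1−π)·p₀ = 0.066×0.15524 + 0.934×0.037828 = 0.045577.
Under exogeneity, PAF = [P(Y=1) − p₀] / P(Y=1).
PAF = (0.045577 − 0.037828) / 0.045577 ≈ 0.1700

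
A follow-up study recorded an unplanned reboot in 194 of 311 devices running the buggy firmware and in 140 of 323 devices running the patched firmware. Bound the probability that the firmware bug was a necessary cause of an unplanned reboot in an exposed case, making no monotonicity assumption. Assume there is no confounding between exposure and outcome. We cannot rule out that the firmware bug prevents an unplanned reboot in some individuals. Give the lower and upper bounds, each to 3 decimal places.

p₁ = P(outcome | exposed) = 194/311 = 0.62379
p₀ = P(outcome | unexposed) = 140/323 = 0.43344
Under exogeneity alone the bounds on PN are max{0,(p₁−p₀)/p₁} ≤ PN ≤ min{1,(1−p₀)/p₁}.
  lower = (p₁ − p₀)/p₁ = 0.19036 / 0.62379 ≈ 0.3052
  upper = min{1, (1 − p₀)/p₁} = 0.56656 / 0.62379 ≈ 0.9083

0.305 ≤ PN ≤ 0.908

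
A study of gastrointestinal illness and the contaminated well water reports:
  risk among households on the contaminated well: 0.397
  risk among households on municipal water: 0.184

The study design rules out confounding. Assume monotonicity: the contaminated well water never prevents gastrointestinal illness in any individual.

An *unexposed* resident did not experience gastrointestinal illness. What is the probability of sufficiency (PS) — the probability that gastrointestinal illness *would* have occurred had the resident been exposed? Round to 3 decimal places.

Let p₁ = 0.397, p₀ = 0.184.
Under exogeneity and monotonicity, PS = (p₁ − p₀) / (1 − p₀).
PS = (0.397 − 0.184) / (1 − 0.184) = 0.213 / 0.816 ≈ 0.2610

PS ≈ 0.261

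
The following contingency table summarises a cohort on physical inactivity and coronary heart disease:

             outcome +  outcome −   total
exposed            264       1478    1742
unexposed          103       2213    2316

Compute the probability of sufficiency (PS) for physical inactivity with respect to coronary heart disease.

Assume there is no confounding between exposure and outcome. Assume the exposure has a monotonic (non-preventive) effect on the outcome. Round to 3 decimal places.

p₁ = P(outcome | exposed) = 264/1742 = 0.15155
p₀ = P(outcome | unexposed) = 103/2316 = 0.044473
Under exogeneity and monotonicity, PS = (p₁ − p₀) / (1 − p₀).
PS = (0.15155 − 0.044473) / (1 − 0.044473) = 0.10708 / 0.95553 ≈ 0.1121

PS ≈ 0.112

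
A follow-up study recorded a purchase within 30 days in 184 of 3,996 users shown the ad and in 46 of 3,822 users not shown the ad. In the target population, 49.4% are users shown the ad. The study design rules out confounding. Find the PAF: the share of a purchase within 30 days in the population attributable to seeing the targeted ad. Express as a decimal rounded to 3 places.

PAF ≈ 0.583

p₁ = P(outcome | exposed) = 184/3996 = 0.046046
p₀ = P(outcome | unexposed) = 46/3822 = 0.012036
Overall risk P(Y=1) = π·p₁ + (1−π)·p₀ = 0.494×0.046046 + 0.506×0.012036 = 0.028837.
Under exogeneity, PAF = [P(Y=1) − p₀] / P(Y=1).
PAF = (0.028837 − 0.012036) / 0.028837 ≈ 0.5826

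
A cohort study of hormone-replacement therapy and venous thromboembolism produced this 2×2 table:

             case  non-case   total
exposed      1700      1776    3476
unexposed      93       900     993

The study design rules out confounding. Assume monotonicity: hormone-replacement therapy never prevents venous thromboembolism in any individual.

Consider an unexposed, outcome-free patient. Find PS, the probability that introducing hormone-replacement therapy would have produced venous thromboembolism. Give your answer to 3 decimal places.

p₁ = P(outcome | exposed) = 1700/3476 = 0.48907
p₀ = P(outcome | unexposed) = 93/993 = 0.093656
Under exogeneity and monotonicity, PS = (p₁ − p₀)/(1 − p₀).
PS = (0.48907 − 0.093656) / 0.90634 ≈ 0.4363

PS ≈ 0.436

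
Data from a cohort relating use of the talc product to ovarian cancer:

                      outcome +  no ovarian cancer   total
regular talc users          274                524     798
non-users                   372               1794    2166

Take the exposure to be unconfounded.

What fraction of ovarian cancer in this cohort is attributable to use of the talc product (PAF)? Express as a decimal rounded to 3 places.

PAF ≈ 0.212

p₁ = P(outcome | exposed) = 274/798 = 0.34336
p₀ = P(outcome | unexposed) = 372/2166 = 0.17175
Exposure prevalence π = 798/2964 = 0.26923; overall risk P(Y=1) = 0.21795.
Under exogeneity, PAF = [P(Y=1) − p₀]/P(Y=1).
PAF = (0.21795 − 0.17175) / 0.21795 ≈ 0.2120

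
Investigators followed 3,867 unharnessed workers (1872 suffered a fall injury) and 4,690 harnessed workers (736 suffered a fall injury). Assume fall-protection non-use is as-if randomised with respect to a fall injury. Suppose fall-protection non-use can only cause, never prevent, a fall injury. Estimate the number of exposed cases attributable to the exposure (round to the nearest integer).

about 1265 cases

p₁ = P(outcome | exposed) = 1872/3867 = 0.4841
p₀ = P(outcome | unexposed) = 736/4690 = 0.15693
PN = (p₁ − p₀)/p₁ = (0.4841 − 0.15693) / 0.4841 ≈ 0.67583.
Attributable cases ≈ PN × (exposed cases) = 0.67583 × 1872 ≈ 1265.15.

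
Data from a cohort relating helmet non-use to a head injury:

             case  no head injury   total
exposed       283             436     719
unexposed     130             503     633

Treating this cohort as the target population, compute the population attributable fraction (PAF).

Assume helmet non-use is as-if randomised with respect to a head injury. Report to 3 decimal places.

p₁ = P(outcome | exposed) = 283/719 = 0.3936
p₀ = P(outcome | unexposed) = 130/633 = 0.20537
Exposure prevalence π = 719/1352 = 0.5318; overall risk P(Y=1) = 0.30547.
Under exogeneity, PAF = [P(Y=1) − p₀]/P(Y=1).
PAF = (0.30547 − 0.20537) / 0.30547 ≈ 0.3277

PAF ≈ 0.328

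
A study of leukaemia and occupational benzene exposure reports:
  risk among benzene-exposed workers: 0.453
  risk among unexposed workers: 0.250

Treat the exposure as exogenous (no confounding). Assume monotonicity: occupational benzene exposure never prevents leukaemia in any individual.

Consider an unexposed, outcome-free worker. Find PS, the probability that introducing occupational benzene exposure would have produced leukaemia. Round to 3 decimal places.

PS ≈ 0.271

Let p₁ = 0.453, p₀ = 0.25.
Under exogeneity and monotonicity, PS = (p₁ − p₀) / (1 − p₀).
PS = (0.453 − 0.25) / (1 − 0.25) = 0.203 / 0.75 ≈ 0.2707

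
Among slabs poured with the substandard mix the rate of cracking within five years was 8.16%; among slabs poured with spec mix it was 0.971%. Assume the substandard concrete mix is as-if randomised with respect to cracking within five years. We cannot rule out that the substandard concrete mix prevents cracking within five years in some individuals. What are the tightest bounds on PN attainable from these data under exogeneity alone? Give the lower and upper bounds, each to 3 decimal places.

p₁ = 0.0816, p₀ = 0.00971.
Under exogeneity alone the bounds on PN are max{0,(p₁−p₀)/p₁} ≤ PN ≤ min{1,(1−p₀)/p₁}.
  lower = (p₁ − p₀)/p₁ = 0.07189 / 0.0816 ≈ 0.8810
  upper = min{1, (1 − p₀)/p₁} = 0.99029 / 0.0816 ≈ 12.1359 → capped at 1

0.881 ≤ PN ≤ 1.000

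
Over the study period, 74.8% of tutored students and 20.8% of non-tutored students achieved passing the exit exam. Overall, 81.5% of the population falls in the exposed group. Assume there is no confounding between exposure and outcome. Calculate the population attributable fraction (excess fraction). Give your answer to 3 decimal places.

PAF ≈ 0.679

p₁ = 0.748, p₀ = 0.208.
Overall risk P(Y=1) = π·p₁ + (1−π)·p₀ = 0.815×0.748 + 0.185×0.208 = 0.6481.
Under exogeneity, PAF = [P(Y=1) − p₀] / P(Y=1).
PAF = (0.6481 − 0.208) / 0.6481 ≈ 0.6791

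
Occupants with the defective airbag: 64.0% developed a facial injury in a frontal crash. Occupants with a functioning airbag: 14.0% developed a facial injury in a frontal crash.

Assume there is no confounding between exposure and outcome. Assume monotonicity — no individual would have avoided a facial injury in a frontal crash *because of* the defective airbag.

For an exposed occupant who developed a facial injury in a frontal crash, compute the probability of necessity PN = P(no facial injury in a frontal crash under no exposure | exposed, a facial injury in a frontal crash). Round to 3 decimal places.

PN ≈ 0.781

p₁ = 0.64, p₀ = 0.14.
Under exogeneity and monotonicity, PN = (p₁ − p₀) / p₁.
PN = (0.64 − 0.14) / 0.64 = 0.5 / 0.64 ≈ 0.7812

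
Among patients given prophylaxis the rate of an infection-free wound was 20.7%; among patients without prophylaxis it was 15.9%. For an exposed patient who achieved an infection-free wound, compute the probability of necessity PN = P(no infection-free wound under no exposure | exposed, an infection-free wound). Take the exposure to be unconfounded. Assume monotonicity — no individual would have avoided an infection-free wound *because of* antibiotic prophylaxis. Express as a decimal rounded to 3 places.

p₁ = 0.207, p₀ = 0.159.
Under exogeneity and monotonicity, PN = (p₁ − p₀) / p₁.
PN = (0.207 − 0.159) / 0.207 = 0.048 / 0.207 ≈ 0.2319

PN ≈ 0.232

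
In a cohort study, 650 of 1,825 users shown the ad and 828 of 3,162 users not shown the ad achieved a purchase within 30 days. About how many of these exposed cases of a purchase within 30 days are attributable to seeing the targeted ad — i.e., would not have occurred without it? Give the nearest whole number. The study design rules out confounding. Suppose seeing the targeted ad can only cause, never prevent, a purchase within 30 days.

about 172 cases

p₁ = P(outcome | exposed) = 650/1825 = 0.35616
p₀ = P(outcome | unexposed) = 828/3162 = 0.26186
PN = (p₁ − p₀)/p₁ = (0.35616 − 0.26186) / 0.35616 ≈ 0.26478.
Attributable cases ≈ PN × (exposed cases) = 0.26478 × 650 ≈ 172.11.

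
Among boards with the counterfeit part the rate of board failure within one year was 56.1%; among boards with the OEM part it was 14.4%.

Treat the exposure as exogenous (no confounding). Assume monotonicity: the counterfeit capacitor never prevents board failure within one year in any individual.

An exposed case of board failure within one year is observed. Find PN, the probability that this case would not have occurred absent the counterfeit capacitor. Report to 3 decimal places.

PN ≈ 0.743

p₁ = 0.561, p₀ = 0.144.
Under exogeneity and monotonicity, PN = (p₁ − p₀) / p₁.
PN = (0.561 − 0.144) / 0.561 = 0.417 / 0.561 ≈ 0.7433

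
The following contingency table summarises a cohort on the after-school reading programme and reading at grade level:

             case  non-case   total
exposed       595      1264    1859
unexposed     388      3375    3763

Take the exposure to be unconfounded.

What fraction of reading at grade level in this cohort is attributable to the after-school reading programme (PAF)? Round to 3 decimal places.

PAF ≈ 0.410

p₁ = P(outcome | exposed) = 595/1859 = 0.32006
p₀ = P(outcome | unexposed) = 388/3763 = 0.10311
Exposure prevalence π = 1859/5622 = 0.33067; overall risk P(Y=1) = 0.17485.
Under exogeneity, PAF = [P(Y=1) − p₀]/P(Y=1).
PAF = (0.17485 − 0.10311) / 0.17485 ≈ 0.4103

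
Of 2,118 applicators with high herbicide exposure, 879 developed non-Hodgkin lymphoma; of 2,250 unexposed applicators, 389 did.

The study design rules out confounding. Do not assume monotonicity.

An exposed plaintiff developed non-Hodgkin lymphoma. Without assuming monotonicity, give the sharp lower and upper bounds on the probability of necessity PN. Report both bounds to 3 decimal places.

0.583 ≤ PN ≤ 1.000

p₁ = P(outcome | exposed) = 879/2118 = 0.41501
p₀ = P(outcome | unexposed) = 389/2250 = 0.17289
Under exogeneity alone the bounds on PN are max{0,(p₁−p₀)/p₁} ≤ PN ≤ min{1,(1−p₀)/p₁}.
  lower = (p₁ − p₀)/p₁ = 0.24213 / 0.41501 ≈ 0.5834
  upper = min{1, (1 − p₀)/p₁} = 0.82711 / 0.41501 ≈ 1.9930 → capped at 1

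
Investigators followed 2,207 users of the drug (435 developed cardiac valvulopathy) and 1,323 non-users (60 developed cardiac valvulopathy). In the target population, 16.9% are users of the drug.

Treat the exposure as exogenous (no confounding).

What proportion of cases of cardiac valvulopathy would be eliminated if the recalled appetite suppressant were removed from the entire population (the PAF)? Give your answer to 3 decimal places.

p₁ = P(outcome | exposed) = 435/2207 = 0.1971
p₀ = P(outcome | unexposed) = 60/1323 = 0.045351
Overall risk P(Y=1) = π·p₁ + (1−π)·p₀ = 0.169×0.1971 + 0.831×0.045351 = 0.070997.
Under exogeneity, PAF = [P(Y=1) − p₀] / P(Y=1).
PAF = (0.070997 − 0.045351) / 0.070997 ≈ 0.3612

PAF ≈ 0.361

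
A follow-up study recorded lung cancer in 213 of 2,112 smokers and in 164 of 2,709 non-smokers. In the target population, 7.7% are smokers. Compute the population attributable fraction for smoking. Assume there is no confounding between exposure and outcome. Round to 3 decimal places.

p₁ = P(outcome | exposed) = 213/2112 = 0.10085
p₀ = P(outcome | unexposed) = 164/2709 = 0.060539
Overall risk P(Y=1) = π·p₁ + (1−π)·p₀ = 0.077×0.10085 + 0.923×0.060539 = 0.063643.
Under exogeneity, PAF = [P(Y=1) − p₀] / P(Y=1).
PAF = (0.063643 − 0.060539) / 0.063643 ≈ 0.0488

PAF ≈ 0.049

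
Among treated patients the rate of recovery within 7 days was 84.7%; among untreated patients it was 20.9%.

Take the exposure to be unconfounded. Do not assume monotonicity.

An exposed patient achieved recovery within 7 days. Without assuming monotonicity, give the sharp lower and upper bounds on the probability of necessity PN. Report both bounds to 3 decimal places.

0.753 ≤ PN ≤ 0.934

p₁ = 0.847, p₀ = 0.209.
Under exogeneity alone the bounds on PN are max{0,(p₁−p₀)/p₁} ≤ PN ≤ min{1,(1−p₀)/p₁}.
  lower = (p₁ − p₀)/p₁ = 0.638 / 0.847 ≈ 0.7532
  upper = min{1, (1 − p₀)/p₁} = 0.791 / 0.847 ≈ 0.9339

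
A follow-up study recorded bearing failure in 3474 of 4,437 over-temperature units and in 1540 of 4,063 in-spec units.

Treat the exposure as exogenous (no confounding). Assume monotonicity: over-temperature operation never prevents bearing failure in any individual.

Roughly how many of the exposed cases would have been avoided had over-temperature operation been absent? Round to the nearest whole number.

p₁ = P(outcome | exposed) = 3474/4437 = 0.78296
p₀ = P(outcome | unexposed) = 1540/4063 = 0.37903
PN = (p₁ − p₀)/p₁ = (0.78296 − 0.37903) / 0.78296 ≈ 0.51590.
Attributable cases ≈ PN × (exposed cases) = 0.51590 × 3474 ≈ 1792.24.

about 1792 cases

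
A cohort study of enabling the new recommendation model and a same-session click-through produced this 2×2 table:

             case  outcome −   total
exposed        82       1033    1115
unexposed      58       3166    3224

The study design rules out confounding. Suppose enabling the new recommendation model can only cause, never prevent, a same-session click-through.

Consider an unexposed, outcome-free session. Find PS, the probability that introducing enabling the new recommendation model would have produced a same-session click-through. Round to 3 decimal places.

p₁ = P(outcome | exposed) = 82/1115 = 0.073543
p₀ = P(outcome | unexposed) = 58/3224 = 0.01799
Under exogeneity and monotonicity, PS = (p₁ − p₀) / (1 − p₀).
PS = (0.073543 − 0.01799) / (1 − 0.01799) = 0.055553 / 0.98201 ≈ 0.0566

PS ≈ 0.057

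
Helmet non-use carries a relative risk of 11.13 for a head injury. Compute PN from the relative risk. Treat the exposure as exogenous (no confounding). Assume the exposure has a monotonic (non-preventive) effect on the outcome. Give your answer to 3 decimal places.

PN ≈ 0.910

Under exogeneity and monotonicity, PN = (RR − 1) / RR = 1 − 1/RR.
PN = (11.13 − 1) / 11.13 = 10.13 / 11.13 ≈ 0.9102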